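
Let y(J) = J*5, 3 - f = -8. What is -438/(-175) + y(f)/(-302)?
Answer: 122651/52850 ≈ 2.3207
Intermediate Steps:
f = 11 (f = 3 - 1*(-8) = 3 + 8 = 11)
y(J) = 5*J
-438/(-175) + y(f)/(-302) = -438/(-175) + (5*11)/(-302) = -438*(-1/175) + 55*(-1/302) = 438/175 - 55/302 = 122651/52850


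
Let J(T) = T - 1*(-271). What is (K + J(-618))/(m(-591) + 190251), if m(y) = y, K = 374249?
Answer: 62317/31610 ≈ 1.9714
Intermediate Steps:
J(T) = 271 + T (J(T) = T + 271 = 271 + T)
(K + J(-618))/(m(-591) + 190251) = (374249 + (271 - 618))/(-591 + 190251) = (374249 - 347)/189660 = 373902*(1/189660) = 62317/31610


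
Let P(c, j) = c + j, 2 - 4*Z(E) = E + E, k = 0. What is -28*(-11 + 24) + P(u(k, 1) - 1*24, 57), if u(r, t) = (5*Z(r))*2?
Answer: -326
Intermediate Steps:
Z(E) = 1/2 - E/2 (Z(E) = 1/2 - (E + E)/4 = 1/2 - E/2)
u(r, t) = 5 - 5*r (u(r, t) = (5*(1/2 - r/2))*2 = (5/2 - 5*r/2)*2 = 5 - 5*r)
-28*(-11 + 24) + P(u(k, 1) - 1*24, 57) = -28*(-11 + 24) + (((5 - 5*0) - 1*24) + 57) = -28*13 + (((5 + 0) - 24) + 57) = -364 + ((5 - 24) + 57) = -364 + (-19 + 57) = -364 + 38 = -326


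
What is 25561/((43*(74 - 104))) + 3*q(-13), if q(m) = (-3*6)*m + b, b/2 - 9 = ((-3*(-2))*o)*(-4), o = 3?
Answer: 392399/1290 ≈ 304.19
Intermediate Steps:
b = -126 (b = 18 + 2*((-3*(-2)*3)*(-4)) = 18 + 2*((6*3)*(-4)) = 18 + 2*(18*(-4)) = 18 + 2*(-72) = 18 - 144 = -126)
q(m) = -126 - 18*m (q(m) = (-3*6)*m - 126 = -18*m - 126 = -126 - 18*m)
25561/((43*(74 - 104))) + 3*q(-13) = 25561/((43*(74 - 104))) + 3*(-126 - 18*(-13)) = 25561/((43*(-30))) + 3*(-126 + 234) = 25561/(-1290) + 3*108 = 25561*(-1/1290) + 324 = -25561/1290 + 324 = 392399/1290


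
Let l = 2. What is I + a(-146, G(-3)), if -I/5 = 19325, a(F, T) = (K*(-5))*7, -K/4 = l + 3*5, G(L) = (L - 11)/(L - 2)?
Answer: -94245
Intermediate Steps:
G(L) = (-11 + L)/(-2 + L)
K = -68 (K = -4*(2 + 3*5) = -4*(2 + 15) = -4*17 = -68)
a(F, T) = 2380 (a(F, T) = -68*(-5)*7 = 340*7 = 2380)
I = -96625 (I = -5*19325 = -96625)
I + a(-146, G(-3)) = -96625 + 2380 = -94245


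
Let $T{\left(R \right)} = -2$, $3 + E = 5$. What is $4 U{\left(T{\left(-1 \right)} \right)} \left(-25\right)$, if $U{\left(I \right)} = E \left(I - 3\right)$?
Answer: $1000$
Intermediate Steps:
$E = 2$ ($E = -3 + 5 = 2$)
$U{\left(I \right)} = -6 + 2 I$ ($U{\left(I \right)} = 2 \left(I - 3\right) = 2 \left(-3 + I\right) = -6 + 2 I$)
$4 U{\left(T{\left(-1 \right)} \right)} \left(-25\right) = 4 \left(-6 + 2 \left(-2\right)\right) \left(-25\right) = 4 \left(-6 - 4\right) \left(-25\right) = 4 \left(-10\right) \left(-25\right) = \left(-40\right) \left(-25\right) = 1000$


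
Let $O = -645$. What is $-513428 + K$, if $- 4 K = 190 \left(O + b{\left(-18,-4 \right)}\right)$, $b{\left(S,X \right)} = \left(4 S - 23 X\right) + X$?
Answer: $- \frac{967101}{2} \approx -4.8355 \cdot 10^{5}$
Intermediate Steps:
$b{\left(S,X \right)} = - 22 X + 4 S$ ($b{\left(S,X \right)} = \left(- 23 X + 4 S\right) + X = - 22 X + 4 S$)
$K = \frac{59755}{2}$ ($K = - \frac{190 \left(-645 + \left(\left(-22\right) \left(-4\right) + 4 \left(-18\right)\right)\right)}{4} = - \frac{190 \left(-645 + \left(88 - 72\right)\right)}{4} = - \frac{190 \left(-645 + 16\right)}{4} = - \frac{190 \left(-629\right)}{4} = \left(- \frac{1}{4}\right) \left(-119510\right) = \frac{59755}{2} \approx 29878.0$)
$-513428 + K = -513428 + \frac{59755}{2} = - \frac{967101}{2}$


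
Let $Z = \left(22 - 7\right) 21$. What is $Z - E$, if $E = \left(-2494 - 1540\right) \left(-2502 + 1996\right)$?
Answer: $-2040889$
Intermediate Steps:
$Z = 315$ ($Z = 15 \cdot 21 = 315$)
$E = 2041204$ ($E = \left(-4034\right) \left(-506\right) = 2041204$)
$Z - E = 315 - 2041204 = -2040889$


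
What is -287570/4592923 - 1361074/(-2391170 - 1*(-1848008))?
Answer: 3047555491481/1247350621263 ≈ 2.4432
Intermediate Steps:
-287570/4592923 - 1361074/(-2391170 - 1*(-1848008)) = -287570*1/4592923 - 1361074/(-2391170 + 1848008) = -287570/4592923 - 1361074/(-543162) = -287570/4592923 - 1361074*(-1/543162) = -287570/4592923 + 680537/271581 = 3047555491481/1247350621263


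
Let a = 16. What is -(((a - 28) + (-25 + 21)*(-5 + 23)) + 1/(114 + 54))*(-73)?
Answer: -1030103/168 ≈ -6131.6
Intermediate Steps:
-(((a - 28) + (-25 + 21)*(-5 + 23)) + 1/(114 + 54))*(-73) = -(((16 - 28) + (-25 + 21)*(-5 + 23)) + 1/(114 + 54))*(-73) = -((-12 - 4*18) + 1/168)*(-73) = -((-12 - 72) + 1/168)*(-73) = -(-84 + 1/168)*(-73) = -(-14111)*(-73)/168 = -1*1030103/168 = -1030103/168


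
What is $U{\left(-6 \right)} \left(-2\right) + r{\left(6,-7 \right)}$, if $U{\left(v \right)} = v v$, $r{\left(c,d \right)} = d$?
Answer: $-79$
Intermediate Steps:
$U{\left(v \right)} = v^{2}$
$U{\left(-6 \right)} \left(-2\right) + r{\left(6,-7 \right)} = \left(-6\right)^{2} \left(-2\right) - 7 = 36 \left(-2\right) - 7 = -72 - 7 = -79$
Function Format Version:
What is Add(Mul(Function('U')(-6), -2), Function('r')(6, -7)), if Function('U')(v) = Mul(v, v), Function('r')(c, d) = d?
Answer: -79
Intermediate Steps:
Function('U')(v) = Pow(v, 2)
Add(Mul(Function('U')(-6), -2), Function('r')(6, -7)) = Add(Mul(Pow(-6, 2), -2), -7) = Add(Mul(36, -2), -7) = Add(-72, -7) = -79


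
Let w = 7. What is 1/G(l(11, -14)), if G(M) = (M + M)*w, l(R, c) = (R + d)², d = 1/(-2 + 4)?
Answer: 2/3703 ≈ 0.00054010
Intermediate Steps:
d = ½ (d = 1/2 = ½ ≈ 0.50000)
l(R, c) = (½ + R)² (l(R, c) = (R + ½)² = (½ + R)²)
G(M) = 14*M (G(M) = (M + M)*7 = (2*M)*7 = 14*M)
1/G(l(11, -14)) = 1/(14*((1 + 2*11)²/4)) = 1/(14*((1 + 22)²/4)) = 1/(14*((¼)*23²)) = 1/(14*((¼)*529)) = 1/(14*(529/4)) = 1/(3703/2) = 2/3703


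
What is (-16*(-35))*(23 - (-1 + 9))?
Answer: 8400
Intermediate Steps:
(-16*(-35))*(23 - (-1 + 9)) = 560*(23 - 1*8) = 560*(23 - 8) = 560*15 = 8400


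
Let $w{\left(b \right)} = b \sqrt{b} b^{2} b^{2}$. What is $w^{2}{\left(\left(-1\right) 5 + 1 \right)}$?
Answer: $-4194304$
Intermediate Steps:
$w{\left(b \right)} = b^{\frac{11}{2}}$ ($w{\left(b \right)} = b^{\frac{3}{2}} b^{2} b^{2} = b^{\frac{7}{2}} b^{2} = b^{\frac{11}{2}}$)
$w^{2}{\left(\left(-1\right) 5 + 1 \right)} = \left(\left(\left(-1\right) 5 + 1\right)^{\frac{11}{2}}\right)^{2} = \left(\left(-5 + 1\right)^{\frac{11}{2}}\right)^{2} = \left(\left(-4\right)^{\frac{11}{2}}\right)^{2} = \left(- 2048 i\right)^{2} = -4194304$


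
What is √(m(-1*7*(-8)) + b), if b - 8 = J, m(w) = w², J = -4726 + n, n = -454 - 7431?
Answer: I*√9467 ≈ 97.298*I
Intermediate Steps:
n = -7885
J = -12611 (J = -4726 - 7885 = -12611)
b = -12603 (b = 8 - 12611 = -12603)
√(m(-1*7*(-8)) + b) = √((-1*7*(-8))² - 12603) = √((-7*(-8))² - 12603) = √(56² - 12603) = √(3136 - 12603) = √(-9467) = I*√9467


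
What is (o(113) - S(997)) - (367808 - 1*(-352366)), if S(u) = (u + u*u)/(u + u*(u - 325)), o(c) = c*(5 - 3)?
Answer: -484526002/673 ≈ -7.1995e+5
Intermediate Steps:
o(c) = 2*c (o(c) = c*2 = 2*c)
S(u) = (u + u²)/(u + u*(-325 + u))
(o(113) - S(997)) - (367808 - 1*(-352366)) = (2*113 - (1 + 997)/(-324 + 997)) - (367808 - 1*(-352366)) = (226 - 998/673) - (367808 + 352366) = (226 - 998/673) - 1*720174 = (226 - 1*998/673) - 720174 = (226 - 998/673) - 720174 = 151100/673 - 720174 = -484526002/673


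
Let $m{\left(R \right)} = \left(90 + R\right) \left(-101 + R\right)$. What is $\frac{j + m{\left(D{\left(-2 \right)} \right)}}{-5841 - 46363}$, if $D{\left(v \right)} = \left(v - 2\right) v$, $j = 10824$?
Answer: $- \frac{855}{26102} \approx -0.032756$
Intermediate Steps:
$D{\left(v \right)} = v \left(-2 + v\right)$ ($D{\left(v \right)} = \left(-2 + v\right) v = v \left(-2 + v\right)$)
$m{\left(R \right)} = \left(-101 + R\right) \left(90 + R\right)$
$\frac{j + m{\left(D{\left(-2 \right)} \right)}}{-5841 - 46363} = \frac{10824 - \left(9090 - 4 \left(-2 - 2\right)^{2} + 11 \left(-2\right) \left(-2 - 2\right)\right)}{-5841 - 46363} = \frac{10824 - \left(9090 - 64 + 11 \left(-2\right) \left(-4\right)\right)}{-52204} = \left(10824 - \left(9178 - 64\right)\right) \left(- \frac{1}{52204}\right) = \left(10824 - 9114\right) \left(- \frac{1}{52204}\right) = 1710 \left(- \frac{1}{52204}\right) = - \frac{855}{26102}$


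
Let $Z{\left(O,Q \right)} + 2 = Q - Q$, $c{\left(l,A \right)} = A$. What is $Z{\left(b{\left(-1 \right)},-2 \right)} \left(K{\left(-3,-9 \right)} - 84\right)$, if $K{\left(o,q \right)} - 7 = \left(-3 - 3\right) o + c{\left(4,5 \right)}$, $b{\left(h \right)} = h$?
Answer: $108$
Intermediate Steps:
$Z{\left(O,Q \right)} = -2$ ($Z{\left(O,Q \right)} = -2 + \left(Q - Q\right) = -2 + 0 = -2$)
$K{\left(o,q \right)} = 12 - 6 o$ ($K{\left(o,q \right)} = 7 + \left(\left(-3 - 3\right) o + 5\right) = 7 - \left(-5 + 6 o\right) = 12 - 6 o$)
$Z{\left(b{\left(-1 \right)},-2 \right)} \left(K{\left(-3,-9 \right)} - 84\right) = - 2 \left(\left(12 - -18\right) - 84\right) = - 2 \left(\left(12 + 18\right) - 84\right) = - 2 \left(30 - 84\right) = \left(-2\right) \left(-54\right) = 108$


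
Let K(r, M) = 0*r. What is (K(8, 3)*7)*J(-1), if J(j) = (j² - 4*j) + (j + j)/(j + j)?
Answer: 0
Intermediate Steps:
K(r, M) = 0
J(j) = 1 + j² - 4*j (J(j) = (j² - 4*j) + (2*j)/((2*j)) = (j² - 4*j) + (2*j)*(1/(2*j)) = (j² - 4*j) + 1 = 1 + j² - 4*j)
(K(8, 3)*7)*J(-1) = (0*7)*(1 + (-1)² - 4*(-1)) = 0*(1 + 1 + 4) = 0*6 = 0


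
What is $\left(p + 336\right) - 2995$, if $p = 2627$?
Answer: $-32$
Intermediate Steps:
$\left(p + 336\right) - 2995 = \left(2627 + 336\right) - 2995 = 2963 - 2995 = -32$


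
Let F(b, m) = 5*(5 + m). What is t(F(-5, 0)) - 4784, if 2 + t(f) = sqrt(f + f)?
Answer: -4786 + 5*sqrt(2) ≈ -4778.9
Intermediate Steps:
F(b, m) = 25 + 5*m
t(f) = -2 + sqrt(2)*sqrt(f) (t(f) = -2 + sqrt(f + f) = -2 + sqrt(2*f) = -2 + sqrt(2)*sqrt(f))
t(F(-5, 0)) - 4784 = (-2 + sqrt(2)*sqrt(25 + 5*0)) - 4784 = (-2 + sqrt(2)*sqrt(25 + 0)) - 4784 = (-2 + sqrt(2)*sqrt(25)) - 4784 = (-2 + sqrt(2)*5) - 4784 = (-2 + 5*sqrt(2)) - 4784 = -4786 + 5*sqrt(2)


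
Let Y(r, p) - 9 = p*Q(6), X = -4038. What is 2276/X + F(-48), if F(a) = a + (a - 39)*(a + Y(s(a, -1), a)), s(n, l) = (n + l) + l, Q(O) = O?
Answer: 57340481/2019 ≈ 28400.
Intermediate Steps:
s(n, l) = n + 2*l (s(n, l) = (l + n) + l = n + 2*l)
Y(r, p) = 9 + 6*p (Y(r, p) = 9 + p*6 = 9 + 6*p)
F(a) = a + (-39 + a)*(9 + 7*a) (F(a) = a + (a - 39)*(a + (9 + 6*a)) = a + (-39 + a)*(9 + 7*a))
2276/X + F(-48) = 2276/(-4038) + (-351 - 263*(-48) + 7*(-48)**2) = 2276*(-1/4038) + (-351 + 12624 + 7*2304) = -1138/2019 + (-351 + 12624 + 16128) = -1138/2019 + 28401 = 57340481/2019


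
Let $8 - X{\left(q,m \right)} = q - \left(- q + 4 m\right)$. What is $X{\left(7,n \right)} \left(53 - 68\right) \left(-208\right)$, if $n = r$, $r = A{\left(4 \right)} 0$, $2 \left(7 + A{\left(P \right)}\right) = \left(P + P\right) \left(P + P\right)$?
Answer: $-18720$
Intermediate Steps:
$A{\left(P \right)} = -7 + 2 P^{2}$ ($A{\left(P \right)} = -7 + \frac{\left(P + P\right) \left(P + P\right)}{2} = -7 + \frac{2 P 2 P}{2} = -7 + \frac{4 P^{2}}{2} = -7 + 2 P^{2}$)
$r = 0$ ($r = \left(-7 + 2 \cdot 4^{2}\right) 0 = \left(-7 + 2 \cdot 16\right) 0 = \left(-7 + 32\right) 0 = 25 \cdot 0 = 0$)
$n = 0$
$X{\left(q,m \right)} = 8 - 2 q + 4 m$ ($X{\left(q,m \right)} = 8 - \left(q - \left(- q + 4 m\right)\right) = 8 - \left(- 4 m + 2 q\right) = 8 + \left(- 2 q + 4 m\right) = 8 - 2 q + 4 m$)
$X{\left(7,n \right)} \left(53 - 68\right) \left(-208\right) = \left(8 - 14 + 4 \cdot 0\right) \left(53 - 68\right) \left(-208\right) = \left(8 - 14 + 0\right) \left(-15\right) \left(-208\right) = \left(-6\right) \left(-15\right) \left(-208\right) = 90 \left(-208\right) = -18720$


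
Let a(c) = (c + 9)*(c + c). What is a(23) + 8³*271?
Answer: 140224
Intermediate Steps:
a(c) = 2*c*(9 + c) (a(c) = (9 + c)*(2*c) = 2*c*(9 + c))
a(23) + 8³*271 = 2*23*(9 + 23) + 8³*271 = 2*23*32 + 512*271 = 1472 + 138752 = 140224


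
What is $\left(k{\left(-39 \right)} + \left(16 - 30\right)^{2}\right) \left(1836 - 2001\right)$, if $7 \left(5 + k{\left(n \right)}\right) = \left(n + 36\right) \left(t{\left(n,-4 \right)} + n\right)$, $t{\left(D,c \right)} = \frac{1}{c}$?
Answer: $- \frac{960135}{28} \approx -34291.0$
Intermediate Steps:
$k{\left(n \right)} = -5 + \frac{\left(36 + n\right) \left(- \frac{1}{4} + n\right)}{7}$ ($k{\left(n \right)} = -5 + \frac{\left(n + 36\right) \left(\frac{1}{-4} + n\right)}{7} = -5 + \frac{\left(36 + n\right) \left(- \frac{1}{4} + n\right)}{7}$)
$\left(k{\left(-39 \right)} + \left(16 - 30\right)^{2}\right) \left(1836 - 2001\right) = \left(\left(- \frac{44}{7} + \frac{\left(-39\right)^{2}}{7} + \frac{143}{28} \left(-39\right)\right) + \left(16 - 30\right)^{2}\right) \left(1836 - 2001\right) = \left(\left(- \frac{44}{7} + \frac{1}{7} \cdot 1521 - \frac{5577}{28}\right) + \left(-14\right)^{2}\right) \left(-165\right) = \left(\left(- \frac{44}{7} + \frac{1521}{7} - \frac{5577}{28}\right) + 196\right) \left(-165\right) = \left(\frac{331}{28} + 196\right) \left(-165\right) = \frac{5819}{28} \left(-165\right) = - \frac{960135}{28}$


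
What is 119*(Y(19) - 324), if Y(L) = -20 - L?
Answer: -43197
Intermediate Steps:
119*(Y(19) - 324) = 119*((-20 - 1*19) - 324) = 119*((-20 - 19) - 324) = 119*(-39 - 324) = 119*(-363) = -43197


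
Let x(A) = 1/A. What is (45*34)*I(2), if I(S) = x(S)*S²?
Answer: 3060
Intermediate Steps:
I(S) = S (I(S) = S²/S = S)
(45*34)*I(2) = (45*34)*2 = 1530*2 = 3060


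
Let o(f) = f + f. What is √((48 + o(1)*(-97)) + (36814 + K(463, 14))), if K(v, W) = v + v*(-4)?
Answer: √35279 ≈ 187.83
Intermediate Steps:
K(v, W) = -3*v (K(v, W) = v - 4*v = -3*v)
o(f) = 2*f
√((48 + o(1)*(-97)) + (36814 + K(463, 14))) = √((48 + (2*1)*(-97)) + (36814 - 3*463)) = √((48 + 2*(-97)) + (36814 - 1389)) = √((48 - 194) + 35425) = √(-146 + 35425) = √35279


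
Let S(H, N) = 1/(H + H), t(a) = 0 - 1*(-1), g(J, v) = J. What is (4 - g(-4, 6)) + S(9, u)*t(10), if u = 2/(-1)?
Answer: 145/18 ≈ 8.0556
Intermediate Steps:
u = -2 (u = 2*(-1) = -2)
t(a) = 1 (t(a) = 0 + 1 = 1)
S(H, N) = 1/(2*H)
(4 - g(-4, 6)) + S(9, u)*t(10) = (4 - 1*(-4)) + ((½)/9)*1 = (4 + 4) + ((½)*(⅑))*1 = 8 + (1/18)*1 = 8 + 1/18 = 145/18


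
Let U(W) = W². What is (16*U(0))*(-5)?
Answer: 0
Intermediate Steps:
(16*U(0))*(-5) = (16*0²)*(-5) = (16*0)*(-5) = 0*(-5) = 0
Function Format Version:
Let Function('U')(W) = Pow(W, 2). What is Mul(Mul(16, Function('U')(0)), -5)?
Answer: 0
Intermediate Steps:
Mul(Mul(16, Function('U')(0)), -5) = Mul(Mul(16, Pow(0, 2)), -5) = Mul(Mul(16, 0), -5) = Mul(0, -5) = 0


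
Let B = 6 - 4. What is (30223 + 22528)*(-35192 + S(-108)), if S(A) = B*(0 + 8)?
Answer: -1855569176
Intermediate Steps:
B = 2
S(A) = 16 (S(A) = 2*(0 + 8) = 2*8 = 16)
(30223 + 22528)*(-35192 + S(-108)) = (30223 + 22528)*(-35192 + 16) = 52751*(-35176) = -1855569176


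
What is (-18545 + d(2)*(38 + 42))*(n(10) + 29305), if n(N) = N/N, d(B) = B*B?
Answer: -534101850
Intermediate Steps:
d(B) = B**2
n(N) = 1
(-18545 + d(2)*(38 + 42))*(n(10) + 29305) = (-18545 + 2**2*(38 + 42))*(1 + 29305) = (-18545 + 4*80)*29306 = (-18545 + 320)*29306 = -18225*29306 = -534101850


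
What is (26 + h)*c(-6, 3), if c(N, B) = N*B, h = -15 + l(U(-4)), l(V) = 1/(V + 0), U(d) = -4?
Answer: -387/2 ≈ -193.50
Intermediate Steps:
l(V) = 1/V
h = -61/4 (h = -15 + 1/(-4) = -15 - 1/4 = -61/4 ≈ -15.250)
c(N, B) = B*N
(26 + h)*c(-6, 3) = (26 - 61/4)*(3*(-6)) = (43/4)*(-18) = -387/2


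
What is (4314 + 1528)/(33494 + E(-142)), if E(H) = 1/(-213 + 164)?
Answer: 286258/1641205 ≈ 0.17442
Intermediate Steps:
E(H) = -1/49 (E(H) = 1/(-49) = -1/49)
(4314 + 1528)/(33494 + E(-142)) = (4314 + 1528)/(33494 - 1/49) = 5842/(1641205/49) = 5842*(49/1641205) = 286258/1641205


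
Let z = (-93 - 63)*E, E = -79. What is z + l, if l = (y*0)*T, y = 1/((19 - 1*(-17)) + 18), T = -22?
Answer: 12324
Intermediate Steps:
y = 1/54 (y = 1/((19 + 17) + 18) = 1/(36 + 18) = 1/54 ≈ 0.018519)
z = 12324 (z = (-93 - 63)*(-79) = -156*(-79) = 12324)
l = 0 (l = ((1/54)*0)*(-22) = 0*(-22) = 0)
z + l = 12324 + 0 = 12324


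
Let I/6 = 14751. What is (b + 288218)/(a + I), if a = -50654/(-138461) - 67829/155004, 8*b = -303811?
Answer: 10741375937773863/3799030029297022 ≈ 2.8274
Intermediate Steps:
I = 88506 (I = 6*14751 = 88506)
b = -303811/8 (b = (⅛)*(-303811) = -303811/8 ≈ -37976.)
a = -1540098553/21462008844 (a = -50654*(-1/138461) - 67829*1/155004 = 50654/138461 - 67829/155004 = -1540098553/21462008844 ≈ -0.071759)
(b + 288218)/(a + I) = (-303811/8 + 288218)/(-1540098553/21462008844 + 88506) = 2001933/(8*(1899515014648511/21462008844)) = (2001933/8)*(21462008844/1899515014648511) = 10741375937773863/3799030029297022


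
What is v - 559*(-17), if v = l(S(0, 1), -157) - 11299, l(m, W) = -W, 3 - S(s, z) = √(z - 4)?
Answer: -1639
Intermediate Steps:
S(s, z) = 3 - √(-4 + z) (S(s, z) = 3 - √(z - 4) = 3 - √(-4 + z))
v = -11142 (v = -1*(-157) - 11299 = 157 - 11299 = -11142)
v - 559*(-17) = -11142 - 559*(-17) = -11142 + 9503 = -1639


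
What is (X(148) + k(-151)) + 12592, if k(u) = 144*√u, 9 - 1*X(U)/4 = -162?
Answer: 13276 + 144*I*√151 ≈ 13276.0 + 1769.5*I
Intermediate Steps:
X(U) = 684 (X(U) = 36 - 4*(-162) = 36 + 648 = 684)
(X(148) + k(-151)) + 12592 = (684 + 144*√(-151)) + 12592 = (684 + 144*(I*√151)) + 12592 = (684 + 144*I*√151) + 12592 = 13276 + 144*I*√151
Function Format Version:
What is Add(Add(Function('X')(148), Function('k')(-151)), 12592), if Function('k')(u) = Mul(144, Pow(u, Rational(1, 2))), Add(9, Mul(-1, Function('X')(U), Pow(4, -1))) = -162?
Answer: Add(13276, Mul(144, I, Pow(151, Rational(1, 2)))) ≈ Add(13276., Mul(1769.5, I))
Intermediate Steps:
Function('X')(U) = 684 (Function('X')(U) = Add(36, Mul(-4, -162)) = Add(36, 648) = 684)
Add(Add(Function('X')(148), Function('k')(-151)), 12592) = Add(Add(684, Mul(144, Pow(-151, Rational(1, 2)))), 12592) = Add(Add(684, Mul(144, Mul(I, Pow(151, Rational(1, 2))))), 12592) = Add(Add(684, Mul(144, I, Pow(151, Rational(1, 2)))), 12592) = Add(13276, Mul(144, I, Pow(151, Rational(1, 2))))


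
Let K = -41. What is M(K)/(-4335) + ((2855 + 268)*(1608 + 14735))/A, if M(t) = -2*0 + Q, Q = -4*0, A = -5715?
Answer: -5671021/635 ≈ -8930.7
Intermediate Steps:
Q = 0
M(t) = 0 (M(t) = -2*0 + 0 = 0 + 0 = 0)
M(K)/(-4335) + ((2855 + 268)*(1608 + 14735))/A = 0/(-4335) + ((2855 + 268)*(1608 + 14735))/(-5715) = 0*(-1/4335) + (3123*16343)*(-1/5715) = 0 + 51039189*(-1/5715) = 0 - 5671021/635 = -5671021/635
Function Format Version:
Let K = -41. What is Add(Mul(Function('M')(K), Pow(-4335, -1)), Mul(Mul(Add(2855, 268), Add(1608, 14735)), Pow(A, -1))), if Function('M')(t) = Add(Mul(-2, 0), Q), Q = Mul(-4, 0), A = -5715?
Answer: Rational(-5671021, 635) ≈ -8930.7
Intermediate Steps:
Q = 0
Function('M')(t) = 0 (Function('M')(t) = Add(Mul(-2, 0), 0) = Add(0, 0) = 0)
Add(Mul(Function('M')(K), Pow(-4335, -1)), Mul(Mul(Add(2855, 268), Add(1608, 14735)), Pow(A, -1))) = Add(Mul(0, Pow(-4335, -1)), Mul(Mul(Add(2855, 268), Add(1608, 14735)), Pow(-5715, -1))) = Add(Mul(0, Rational(-1, 4335)), Mul(Mul(3123, 16343), Rational(-1, 5715))) = Add(0, Mul(51039189, Rational(-1, 5715))) = Add(0, Rational(-5671021, 635)) = Rational(-5671021, 635)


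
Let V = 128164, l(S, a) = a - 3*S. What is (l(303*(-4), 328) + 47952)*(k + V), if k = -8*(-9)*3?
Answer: 6664976080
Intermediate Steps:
k = 216 (k = 72*3 = 216)
(l(303*(-4), 328) + 47952)*(k + V) = ((328 - 909*(-4)) + 47952)*(216 + 128164) = ((328 - 3*(-1212)) + 47952)*128380 = ((328 + 3636) + 47952)*128380 = (3964 + 47952)*128380 = 51916*128380 = 6664976080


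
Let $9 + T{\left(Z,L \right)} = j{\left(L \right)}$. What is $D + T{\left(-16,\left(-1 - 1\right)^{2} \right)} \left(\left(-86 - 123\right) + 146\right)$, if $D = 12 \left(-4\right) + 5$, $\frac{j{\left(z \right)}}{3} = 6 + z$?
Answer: $-1366$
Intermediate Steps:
$j{\left(z \right)} = 18 + 3 z$ ($j{\left(z \right)} = 3 \left(6 + z\right) = 18 + 3 z$)
$D = -43$ ($D = -48 + 5 = -43$)
$T{\left(Z,L \right)} = 9 + 3 L$ ($T{\left(Z,L \right)} = -9 + \left(18 + 3 L\right) = 9 + 3 L$)
$D + T{\left(-16,\left(-1 - 1\right)^{2} \right)} \left(\left(-86 - 123\right) + 146\right) = -43 + \left(9 + 3 \left(-1 - 1\right)^{2}\right) \left(\left(-86 - 123\right) + 146\right) = -43 + \left(9 + 3 \left(-2\right)^{2}\right) \left(-209 + 146\right) = -43 + \left(9 + 3 \cdot 4\right) \left(-63\right) = -43 + \left(9 + 12\right) \left(-63\right) = -43 + 21 \left(-63\right) = -43 - 1323 = -1366$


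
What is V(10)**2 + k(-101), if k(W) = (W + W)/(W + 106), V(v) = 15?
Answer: 923/5 ≈ 184.60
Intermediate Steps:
k(W) = 2*W/(106 + W) (k(W) = (2*W)/(106 + W) = 2*W/(106 + W))
V(10)**2 + k(-101) = 15**2 + 2*(-101)/(106 - 101) = 225 + 2*(-101)/5 = 225 + 2*(-101)*(1/5) = 225 - 202/5 = 923/5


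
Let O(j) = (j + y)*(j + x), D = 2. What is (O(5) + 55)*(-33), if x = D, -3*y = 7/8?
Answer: -23221/8 ≈ -2902.6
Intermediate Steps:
y = -7/24 (y = -7/(3*8) = -⅓*7/8 = -7/24 ≈ -0.29167)
x = 2
O(j) = (2 + j)*(-7/24 + j) (O(j) = (j - 7/24)*(j + 2) = (-7/24 + j)*(2 + j) = (2 + j)*(-7/24 + j))
(O(5) + 55)*(-33) = ((-7/12 + 5² + (41/24)*5) + 55)*(-33) = ((-7/12 + 25 + 205/24) + 55)*(-33) = (791/24 + 55)*(-33) = (2111/24)*(-33) = -23221/8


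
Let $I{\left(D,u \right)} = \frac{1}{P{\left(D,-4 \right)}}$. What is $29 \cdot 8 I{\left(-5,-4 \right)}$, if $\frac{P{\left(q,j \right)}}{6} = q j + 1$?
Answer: $\frac{116}{63} \approx 1.8413$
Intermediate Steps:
$P{\left(q,j \right)} = 6 + 6 j q$ ($P{\left(q,j \right)} = 6 \left(q j + 1\right) = 6 \left(j q + 1\right) = 6 \left(1 + j q\right) = 6 + 6 j q$)
$I{\left(D,u \right)} = \frac{1}{6 - 24 D}$ ($I{\left(D,u \right)} = \frac{1}{6 + 6 \left(-4\right) D} = \frac{1}{6 - 24 D}$)
$29 \cdot 8 I{\left(-5,-4 \right)} = 29 \cdot 8 \left(- \frac{1}{-6 + 24 \left(-5\right)}\right) = 232 \left(- \frac{1}{-6 - 120}\right) = 232 \left(- \frac{1}{-126}\right) = 232 \left(\left(-1\right) \left(- \frac{1}{126}\right)\right) = 232 \cdot \frac{1}{126} = \frac{116}{63}$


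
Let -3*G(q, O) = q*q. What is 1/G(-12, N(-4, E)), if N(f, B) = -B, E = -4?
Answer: -1/48 ≈ -0.020833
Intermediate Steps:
G(q, O) = -q²/3 (G(q, O) = -q*q/3 = -q²/3)
1/G(-12, N(-4, E)) = 1/(-⅓*(-12)²) = 1/(-⅓*144) = 1/(-48) = -1/48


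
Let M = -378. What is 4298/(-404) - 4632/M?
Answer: 20557/12726 ≈ 1.6154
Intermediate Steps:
4298/(-404) - 4632/M = 4298/(-404) - 4632/(-378) = 4298*(-1/404) - 4632*(-1/378) = -2149/202 + 772/63 = 20557/12726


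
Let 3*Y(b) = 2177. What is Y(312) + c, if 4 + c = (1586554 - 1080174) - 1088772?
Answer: -1745011/3 ≈ -5.8167e+5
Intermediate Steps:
c = -582396 (c = -4 + ((1586554 - 1080174) - 1088772) = -4 + (506380 - 1088772) = -4 - 582392 = -582396)
Y(b) = 2177/3 (Y(b) = (⅓)*2177 = 2177/3)
Y(312) + c = 2177/3 - 582396 = -1745011/3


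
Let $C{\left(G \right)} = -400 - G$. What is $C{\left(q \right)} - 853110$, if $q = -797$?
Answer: $-852713$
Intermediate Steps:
$C{\left(q \right)} - 853110 = \left(-400 - -797\right) - 853110 = \left(-400 + 797\right) - 853110 = 397 - 853110 = -852713$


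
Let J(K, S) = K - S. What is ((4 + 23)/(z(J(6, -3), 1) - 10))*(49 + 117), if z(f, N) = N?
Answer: -498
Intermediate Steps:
((4 + 23)/(z(J(6, -3), 1) - 10))*(49 + 117) = ((4 + 23)/(1 - 10))*(49 + 117) = (27/(-9))*166 = (27*(-⅑))*166 = -3*166 = -498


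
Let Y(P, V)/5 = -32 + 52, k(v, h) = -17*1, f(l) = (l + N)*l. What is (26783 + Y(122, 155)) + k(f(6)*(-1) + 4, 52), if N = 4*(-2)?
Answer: 26866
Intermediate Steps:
N = -8
f(l) = l*(-8 + l) (f(l) = (l - 8)*l = (-8 + l)*l = l*(-8 + l))
k(v, h) = -17
Y(P, V) = 100 (Y(P, V) = 5*(-32 + 52) = 5*20 = 100)
(26783 + Y(122, 155)) + k(f(6)*(-1) + 4, 52) = (26783 + 100) - 17 = 26883 - 17 = 26866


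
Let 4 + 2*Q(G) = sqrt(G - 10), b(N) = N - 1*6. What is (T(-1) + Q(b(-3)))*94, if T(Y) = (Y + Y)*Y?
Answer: 47*I*sqrt(19) ≈ 204.87*I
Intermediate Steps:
b(N) = -6 + N (b(N) = N - 6 = -6 + N)
Q(G) = -2 + sqrt(-10 + G)/2 (Q(G) = -2 + sqrt(G - 10)/2 = -2 + sqrt(-10 + G)/2)
T(Y) = 2*Y**2 (T(Y) = (2*Y)*Y = 2*Y**2)
(T(-1) + Q(b(-3)))*94 = (2*(-1)**2 + (-2 + sqrt(-10 + (-6 - 3))/2))*94 = (2*1 + (-2 + sqrt(-10 - 9)/2))*94 = (2 + (-2 + sqrt(-19)/2))*94 = (2 + (-2 + (I*sqrt(19))/2))*94 = (2 + (-2 + I*sqrt(19)/2))*94 = (I*sqrt(19)/2)*94 = 47*I*sqrt(19)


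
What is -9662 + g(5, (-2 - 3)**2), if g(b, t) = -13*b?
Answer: -9727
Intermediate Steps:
-9662 + g(5, (-2 - 3)**2) = -9662 - 13*5 = -9662 - 65 = -9727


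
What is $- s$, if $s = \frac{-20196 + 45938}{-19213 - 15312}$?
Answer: $\frac{25742}{34525} \approx 0.7456$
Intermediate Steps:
$s = - \frac{25742}{34525}$ ($s = \frac{25742}{-34525} = 25742 \left(- \frac{1}{34525}\right) = - \frac{25742}{34525} \approx -0.7456$)
$- s = \left(-1\right) \left(- \frac{25742}{34525}\right) = \frac{25742}{34525}$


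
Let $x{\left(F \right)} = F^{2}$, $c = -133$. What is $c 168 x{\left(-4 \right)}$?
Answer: $-357504$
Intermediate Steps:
$c 168 x{\left(-4 \right)} = \left(-133\right) 168 \left(-4\right)^{2} = \left(-22344\right) 16 = -357504$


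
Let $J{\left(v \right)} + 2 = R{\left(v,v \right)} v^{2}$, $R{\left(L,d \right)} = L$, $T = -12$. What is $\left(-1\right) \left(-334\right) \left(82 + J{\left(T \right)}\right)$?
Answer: $-550432$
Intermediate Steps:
$J{\left(v \right)} = -2 + v^{3}$ ($J{\left(v \right)} = -2 + v v^{2} = -2 + v^{3}$)
$\left(-1\right) \left(-334\right) \left(82 + J{\left(T \right)}\right) = \left(-1\right) \left(-334\right) \left(82 + \left(-2 + \left(-12\right)^{3}\right)\right) = 334 \left(82 - 1730\right) = 334 \left(-1648\right) = -550432$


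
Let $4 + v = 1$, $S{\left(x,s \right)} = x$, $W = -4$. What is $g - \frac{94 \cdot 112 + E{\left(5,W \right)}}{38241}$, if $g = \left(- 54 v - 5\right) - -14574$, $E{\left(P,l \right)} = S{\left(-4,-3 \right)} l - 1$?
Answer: $\frac{563317628}{38241} \approx 14731.0$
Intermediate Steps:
$v = -3$ ($v = -4 + 1 = -3$)
$E{\left(P,l \right)} = -1 - 4 l$ ($E{\left(P,l \right)} = - 4 l - 1 = -1 - 4 l$)
$g = 14731$ ($g = \left(\left(-54\right) \left(-3\right) - 5\right) - -14574 = \left(162 - 5\right) + 14574 = 157 + 14574 = 14731$)
$g - \frac{94 \cdot 112 + E{\left(5,W \right)}}{38241} = 14731 - \frac{94 \cdot 112 - -15}{38241} = 14731 - \left(10528 + \left(-1 + 16\right)\right) \frac{1}{38241} = 14731 - \left(10528 + 15\right) \frac{1}{38241} = 14731 - 10543 \cdot \frac{1}{38241} = 14731 - \frac{10543}{38241} = \frac{563317628}{38241}$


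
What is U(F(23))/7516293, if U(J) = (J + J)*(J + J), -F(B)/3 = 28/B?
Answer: 9408/1325372999 ≈ 7.0984e-6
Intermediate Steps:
F(B) = -84/B
U(J) = 4*J² (U(J) = (2*J)*(2*J) = 4*J²)
U(F(23))/7516293 = (4*(-84/23)²)/7516293 = (4*(-84*1/23)²)*(1/7516293) = (4*(-84/23)²)*(1/7516293) = (4*(7056/529))*(1/7516293) = (28224/529)*(1/7516293) = 9408/1325372999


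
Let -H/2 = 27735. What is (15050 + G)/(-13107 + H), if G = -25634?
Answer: 3528/22859 ≈ 0.15434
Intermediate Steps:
H = -55470 (H = -2*27735 = -55470)
(15050 + G)/(-13107 + H) = (15050 - 25634)/(-13107 - 55470) = -10584/(-68577) = -10584*(-1/68577) = 3528/22859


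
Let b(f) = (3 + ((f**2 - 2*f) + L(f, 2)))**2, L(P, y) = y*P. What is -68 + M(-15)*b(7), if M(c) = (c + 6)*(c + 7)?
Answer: 194620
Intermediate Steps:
L(P, y) = P*y
M(c) = (6 + c)*(7 + c)
b(f) = (3 + f**2)**2 (b(f) = (3 + ((f**2 - 2*f) + f*2))**2 = (3 + ((f**2 - 2*f) + 2*f))**2 = (3 + f**2)**2)
-68 + M(-15)*b(7) = -68 + (42 + (-15)**2 + 13*(-15))*(3 + 7**2)**2 = -68 + (42 + 225 - 195)*(3 + 49)**2 = -68 + 72*52**2 = -68 + 72*2704 = -68 + 194688 = 194620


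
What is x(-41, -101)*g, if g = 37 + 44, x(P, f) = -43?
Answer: -3483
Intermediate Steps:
g = 81
x(-41, -101)*g = -43*81 = -3483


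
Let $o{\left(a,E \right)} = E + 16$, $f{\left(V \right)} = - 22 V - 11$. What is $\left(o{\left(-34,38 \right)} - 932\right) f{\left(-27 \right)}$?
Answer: $-511874$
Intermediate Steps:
$f{\left(V \right)} = -11 - 22 V$
$o{\left(a,E \right)} = 16 + E$
$\left(o{\left(-34,38 \right)} - 932\right) f{\left(-27 \right)} = \left(\left(16 + 38\right) - 932\right) \left(-11 - -594\right) = \left(54 - 932\right) \left(-11 + 594\right) = \left(-878\right) 583 = -511874$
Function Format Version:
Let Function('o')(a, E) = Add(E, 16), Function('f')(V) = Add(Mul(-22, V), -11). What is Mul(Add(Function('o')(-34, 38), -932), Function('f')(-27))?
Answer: -511874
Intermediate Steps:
Function('f')(V) = Add(-11, Mul(-22, V))
Function('o')(a, E) = Add(16, E)
Mul(Add(Function('o')(-34, 38), -932), Function('f')(-27)) = Mul(Add(Add(16, 38), -932), Add(-11, Mul(-22, -27))) = Mul(Add(54, -932), Add(-11, 594)) = Mul(-878, 583) = -511874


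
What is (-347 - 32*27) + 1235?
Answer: 24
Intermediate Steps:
(-347 - 32*27) + 1235 = (-347 - 1*864) + 1235 = (-347 - 864) + 1235 = -1211 + 1235 = 24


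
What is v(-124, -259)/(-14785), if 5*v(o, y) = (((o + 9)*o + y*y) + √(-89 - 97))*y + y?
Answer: 21067578/73925 + 259*I*√186/73925 ≈ 284.99 + 0.047782*I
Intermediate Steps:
v(o, y) = y/5 + y*(y² + I*√186 + o*(9 + o))/5 (v(o, y) = ((((o + 9)*o + y*y) + √(-89 - 97))*y + y)/5 = ((((9 + o)*o + y²) + √(-186))*y + y)/5 = (((o*(9 + o) + y²) + I*√186)*y + y)/5 = (((y² + o*(9 + o)) + I*√186)*y + y)/5 = ((y² + I*√186 + o*(9 + o))*y + y)/5 = (y*(y² + I*√186 + o*(9 + o)) + y)/5 = (y + y*(y² + I*√186 + o*(9 + o)))/5 = y/5 + y*(y² + I*√186 + o*(9 + o))/5)
v(-124, -259)/(-14785) = ((⅕)*(-259)*(1 + (-124)² + (-259)² + 9*(-124) + I*√186))/(-14785) = ((⅕)*(-259)*(1 + 15376 + 67081 - 1116 + I*√186))*(-1/14785) = ((⅕)*(-259)*(81342 + I*√186))*(-1/14785) = (-21067578/5 - 259*I*√186/5)*(-1/14785) = 21067578/73925 + 259*I*√186/73925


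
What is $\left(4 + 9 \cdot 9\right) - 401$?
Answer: $-316$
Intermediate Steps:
$\left(4 + 9 \cdot 9\right) - 401 = \left(4 + 81\right) - 401 = 85 - 401 = -316$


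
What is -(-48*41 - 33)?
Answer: 2001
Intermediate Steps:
-(-48*41 - 33) = -(-1968 - 33) = -1*(-2001) = 2001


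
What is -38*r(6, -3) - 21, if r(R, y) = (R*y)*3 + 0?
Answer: 2031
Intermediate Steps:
r(R, y) = 3*R*y (r(R, y) = 3*R*y + 0 = 3*R*y)
-38*r(6, -3) - 21 = -114*6*(-3) - 21 = -38*(-54) - 21 = 2052 - 21 = 2031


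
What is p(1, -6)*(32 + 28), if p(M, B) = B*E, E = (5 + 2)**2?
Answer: -17640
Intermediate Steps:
E = 49 (E = 7**2 = 49)
p(M, B) = 49*B (p(M, B) = B*49 = 49*B)
p(1, -6)*(32 + 28) = (49*(-6))*(32 + 28) = -294*60 = -17640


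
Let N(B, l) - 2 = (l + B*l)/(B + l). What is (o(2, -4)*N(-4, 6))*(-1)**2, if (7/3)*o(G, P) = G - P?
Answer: -18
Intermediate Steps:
N(B, l) = 2 + (l + B*l)/(B + l)
o(G, P) = -3*P/7 + 3*G/7 (o(G, P) = 3*(G - P)/7 = -3*P/7 + 3*G/7)
(o(2, -4)*N(-4, 6))*(-1)**2 = ((-3/7*(-4) + (3/7)*2)*((2*(-4) + 3*6 - 4*6)/(-4 + 6)))*(-1)**2 = ((12/7 + 6/7)*((-8 + 18 - 24)/2))*1 = (18*((1/2)*(-14))/7)*1 = ((18/7)*(-7))*1 = -18*1 = -18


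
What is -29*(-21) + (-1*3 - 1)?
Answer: 605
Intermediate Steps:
-29*(-21) + (-1*3 - 1) = 609 + (-3 - 1) = 609 - 4 = 605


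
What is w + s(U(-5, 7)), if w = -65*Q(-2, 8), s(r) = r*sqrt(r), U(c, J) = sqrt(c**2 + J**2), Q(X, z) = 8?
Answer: -520 + 74**(3/4) ≈ -494.77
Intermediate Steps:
U(c, J) = sqrt(J**2 + c**2)
s(r) = r**(3/2)
w = -520 (w = -65*8 = -520)
w + s(U(-5, 7)) = -520 + (sqrt(7**2 + (-5)**2))**(3/2) = -520 + (sqrt(49 + 25))**(3/2) = -520 + (sqrt(74))**(3/2) = -520 + 74**(3/4)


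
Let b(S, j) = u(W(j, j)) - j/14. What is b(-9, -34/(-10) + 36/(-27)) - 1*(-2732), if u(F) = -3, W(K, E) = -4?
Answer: 573059/210 ≈ 2728.9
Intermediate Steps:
b(S, j) = -3 - j/14
b(-9, -34/(-10) + 36/(-27)) - 1*(-2732) = (-3 - (-34/(-10) + 36/(-27))/14) - 1*(-2732) = (-3 - (-34*(-1/10) + 36*(-1/27))/14) + 2732 = (-3 - (17/5 - 4/3)/14) + 2732 = (-3 - 1/14*31/15) + 2732 = (-3 - 31/210) + 2732 = -661/210 + 2732 = 573059/210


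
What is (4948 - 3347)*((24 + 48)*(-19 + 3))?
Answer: -1844352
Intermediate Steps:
(4948 - 3347)*((24 + 48)*(-19 + 3)) = 1601*(72*(-16)) = 1601*(-1152) = -1844352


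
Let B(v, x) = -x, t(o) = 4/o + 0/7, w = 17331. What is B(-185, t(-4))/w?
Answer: 1/17331 ≈ 5.7700e-5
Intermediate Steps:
t(o) = 4/o (t(o) = 4/o + 0*(⅐) = 4/o + 0 = 4/o)
B(-185, t(-4))/w = -4/(-4)/17331 = -4*(-1)/4*(1/17331) = -1*(-1)*(1/17331) = 1*(1/17331) = 1/17331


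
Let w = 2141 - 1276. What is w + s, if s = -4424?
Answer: -3559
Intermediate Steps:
w = 865
w + s = 865 - 4424 = -3559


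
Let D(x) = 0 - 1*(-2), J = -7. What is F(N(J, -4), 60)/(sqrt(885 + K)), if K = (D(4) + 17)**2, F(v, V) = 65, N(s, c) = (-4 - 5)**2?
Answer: 65*sqrt(1246)/1246 ≈ 1.8414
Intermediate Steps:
N(s, c) = 81 (N(s, c) = (-9)**2 = 81)
D(x) = 2 (D(x) = 0 + 2 = 2)
K = 361 (K = (2 + 17)**2 = 19**2 = 361)
F(N(J, -4), 60)/(sqrt(885 + K)) = 65/(sqrt(885 + 361)) = 65/(sqrt(1246)) = 65*(sqrt(1246)/1246) = 65*sqrt(1246)/1246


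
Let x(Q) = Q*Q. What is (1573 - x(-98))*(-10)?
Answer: 80310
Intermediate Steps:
x(Q) = Q**2
(1573 - x(-98))*(-10) = (1573 - 1*(-98)**2)*(-10) = (1573 - 1*9604)*(-10) = (1573 - 9604)*(-10) = -8031*(-10) = 80310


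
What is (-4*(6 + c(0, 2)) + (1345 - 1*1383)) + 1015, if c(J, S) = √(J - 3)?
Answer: 953 - 4*I*√3 ≈ 953.0 - 6.9282*I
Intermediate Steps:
c(J, S) = √(-3 + J)
(-4*(6 + c(0, 2)) + (1345 - 1*1383)) + 1015 = (-4*(6 + √(-3 + 0)) + (1345 - 1*1383)) + 1015 = (-4*(6 + √(-3)) + (1345 - 1383)) + 1015 = (-4*(6 + I*√3) - 38) + 1015 = ((-24 - 4*I*√3) - 38) + 1015 = (-62 - 4*I*√3) + 1015 = 953 - 4*I*√3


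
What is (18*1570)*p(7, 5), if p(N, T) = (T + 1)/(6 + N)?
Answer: 169560/13 ≈ 13043.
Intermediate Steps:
p(N, T) = (1 + T)/(6 + N)
(18*1570)*p(7, 5) = (18*1570)*((1 + 5)/(6 + 7)) = 28260*(6/13) = 169560/13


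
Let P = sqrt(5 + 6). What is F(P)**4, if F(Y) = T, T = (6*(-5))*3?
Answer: 65610000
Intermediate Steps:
T = -90 (T = -30*3 = -90)
P = sqrt(11) ≈ 3.3166
F(Y) = -90
F(P)**4 = (-90)**4 = 65610000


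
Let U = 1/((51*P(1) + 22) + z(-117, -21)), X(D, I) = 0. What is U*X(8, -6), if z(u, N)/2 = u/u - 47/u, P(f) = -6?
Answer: 0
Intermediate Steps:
z(u, N) = 2 - 94/u (z(u, N) = 2*(u/u - 47/u) = 2*(1 - 47/u) = 2 - 94/u)
U = -117/32900 (U = 1/((51*(-6) + 22) + (2 - 94/(-117))) = 1/((-306 + 22) + (2 - 94*(-1/117))) = 1/(-284 + (2 + 94/117)) = 1/(-284 + 328/117) = 1/(-32900/117) = -117/32900 ≈ -0.0035562)
U*X(8, -6) = -117/32900*0 = 0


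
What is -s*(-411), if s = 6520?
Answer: 2679720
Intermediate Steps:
-s*(-411) = -6520*(-411) = -1*(-2679720) = 2679720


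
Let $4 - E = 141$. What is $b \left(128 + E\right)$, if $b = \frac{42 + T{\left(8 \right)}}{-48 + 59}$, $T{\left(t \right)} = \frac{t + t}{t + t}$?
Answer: $- \frac{387}{11} \approx -35.182$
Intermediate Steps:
$T{\left(t \right)} = 1$ ($T{\left(t \right)} = \frac{2 t}{2 t} = 2 t \frac{1}{2 t} = 1$)
$E = -137$ ($E = 4 - 141 = -137$)
$b = \frac{43}{11}$ ($b = \frac{42 + 1}{-48 + 59} = \frac{43}{11} \approx 3.9091$)
$b \left(128 + E\right) = \frac{43 \left(128 - 137\right)}{11} = \frac{43}{11} \left(-9\right) = - \frac{387}{11}$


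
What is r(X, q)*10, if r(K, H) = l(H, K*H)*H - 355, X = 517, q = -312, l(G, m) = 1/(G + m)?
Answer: -919445/259 ≈ -3550.0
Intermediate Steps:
r(K, H) = -355 + H/(H + H*K) (r(K, H) = H/(H + K*H) - 355 = H/(H + H*K) - 355 = -355 + H/(H + H*K))
r(X, q)*10 = ((-354 - 355*517)/(1 + 517))*10 = ((-354 - 183535)/518)*10 = ((1/518)*(-183889))*10 = -183889/518*10 = -919445/259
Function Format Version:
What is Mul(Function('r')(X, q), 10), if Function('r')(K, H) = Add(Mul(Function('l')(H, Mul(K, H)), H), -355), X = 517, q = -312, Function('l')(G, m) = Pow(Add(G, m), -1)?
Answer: Rational(-919445, 259) ≈ -3550.0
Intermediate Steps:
Function('r')(K, H) = Add(-355, Mul(H, Pow(Add(H, Mul(H, K)), -1))) (Function('r')(K, H) = Add(Mul(Pow(Add(H, Mul(K, H)), -1), H), -355) = Add(Mul(Pow(Add(H, Mul(H, K)), -1), H), -355) = Add(Mul(H, Pow(Add(H, Mul(H, K)), -1)), -355) = Add(-355, Mul(H, Pow(Add(H, Mul(H, K)), -1))))
Mul(Function('r')(X, q), 10) = Mul(Mul(Pow(Add(1, 517), -1), Add(-354, Mul(-355, 517))), 10) = Mul(Mul(Pow(518, -1), Add(-354, -183535)), 10) = Mul(Mul(Rational(1, 518), -183889), 10) = Mul(Rational(-183889, 518), 10) = Rational(-919445, 259)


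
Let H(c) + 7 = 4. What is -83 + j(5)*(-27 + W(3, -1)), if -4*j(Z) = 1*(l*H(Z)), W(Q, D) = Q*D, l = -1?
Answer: -121/2 ≈ -60.500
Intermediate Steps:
H(c) = -3 (H(c) = -7 + 4 = -3)
W(Q, D) = D*Q
j(Z) = -¾ (j(Z) = -(-1*(-3))/4 = -3/4 = -¼*3 = -¾)
-83 + j(5)*(-27 + W(3, -1)) = -83 - 3*(-27 - 1*3)/4 = -83 - 3*(-27 - 3)/4 = -83 - ¾*(-30) = -83 + 45/2 = -121/2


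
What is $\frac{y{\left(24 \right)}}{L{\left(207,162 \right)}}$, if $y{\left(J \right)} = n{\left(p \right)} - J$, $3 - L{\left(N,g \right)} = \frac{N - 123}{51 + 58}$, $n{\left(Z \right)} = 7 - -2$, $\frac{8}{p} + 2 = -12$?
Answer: $- \frac{545}{81} \approx -6.7284$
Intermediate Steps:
$p = - \frac{4}{7}$ ($p = \frac{8}{-2 - 12} = \frac{8}{-14} = 8 \left(- \frac{1}{14}\right) = - \frac{4}{7} \approx -0.57143$)
$n{\left(Z \right)} = 9$ ($n{\left(Z \right)} = 7 + 2 = 9$)
$L{\left(N,g \right)} = \frac{450}{109} - \frac{N}{109}$ ($L{\left(N,g \right)} = 3 - \frac{N - 123}{51 + 58} = 3 - \frac{-123 + N}{109} = 3 - \left(-123 + N\right) \frac{1}{109} = 3 - \left(- \frac{123}{109} + \frac{N}{109}\right) = \frac{450}{109} - \frac{N}{109}$)
$y{\left(J \right)} = 9 - J$
$\frac{y{\left(24 \right)}}{L{\left(207,162 \right)}} = \frac{9 - 24}{\frac{450}{109} - \frac{207}{109}} = - \frac{15}{\frac{243}{109}} = \left(-15\right) \frac{109}{243} = - \frac{545}{81}$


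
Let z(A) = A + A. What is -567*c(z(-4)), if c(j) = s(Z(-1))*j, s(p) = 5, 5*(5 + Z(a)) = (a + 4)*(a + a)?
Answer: 22680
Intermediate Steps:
Z(a) = -5 + 2*a*(4 + a)/5 (Z(a) = -5 + ((a + 4)*(a + a))/5 = -5 + ((4 + a)*(2*a))/5 = -5 + (2*a*(4 + a))/5 = -5 + 2*a*(4 + a)/5)
z(A) = 2*A
c(j) = 5*j
-567*c(z(-4)) = -2835*2*(-4) = -2835*(-8) = -567*(-40) = 22680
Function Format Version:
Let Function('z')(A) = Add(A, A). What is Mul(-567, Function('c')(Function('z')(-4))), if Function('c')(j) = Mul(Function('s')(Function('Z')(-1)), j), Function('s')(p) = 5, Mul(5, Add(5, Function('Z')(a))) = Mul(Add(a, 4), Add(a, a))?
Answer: 22680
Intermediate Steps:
Function('Z')(a) = Add(-5, Mul(Rational(2, 5), a, Add(4, a))) (Function('Z')(a) = Add(-5, Mul(Rational(1, 5), Mul(Add(a, 4), Add(a, a)))) = Add(-5, Mul(Rational(1, 5), Mul(Add(4, a), Mul(2, a)))) = Add(-5, Mul(Rational(1, 5), Mul(2, a, Add(4, a)))) = Add(-5, Mul(Rational(2, 5), a, Add(4, a))))
Function('z')(A) = Mul(2, A)
Function('c')(j) = Mul(5, j)
Mul(-567, Function('c')(Function('z')(-4))) = Mul(-567, Mul(5, Mul(2, -4))) = Mul(-567, Mul(5, -8)) = Mul(-567, -40) = 22680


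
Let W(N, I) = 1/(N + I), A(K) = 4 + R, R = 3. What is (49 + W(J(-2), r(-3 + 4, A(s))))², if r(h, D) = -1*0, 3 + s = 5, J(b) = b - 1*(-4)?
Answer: 9801/4 ≈ 2450.3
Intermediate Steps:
J(b) = 4 + b (J(b) = b + 4 = 4 + b)
s = 2 (s = -3 + 5 = 2)
A(K) = 7 (A(K) = 4 + 3 = 7)
r(h, D) = 0
W(N, I) = 1/(I + N)
(49 + W(J(-2), r(-3 + 4, A(s))))² = (49 + 1/(0 + (4 - 2)))² = (49 + 1/(0 + 2))² = (49 + 1/2)² = (49 + ½)² = (99/2)² = 9801/4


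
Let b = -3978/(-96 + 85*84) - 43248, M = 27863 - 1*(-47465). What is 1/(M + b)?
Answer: 1174/37661257 ≈ 3.1173e-5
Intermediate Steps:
M = 75328 (M = 27863 + 47465 = 75328)
b = -50773815/1174 (b = -3978/(-96 + 7140) - 43248 = -3978/7044 - 43248 = -3978*1/7044 - 43248 = -663/1174 - 43248 = -50773815/1174 ≈ -43249.)
1/(M + b) = 1/(75328 - 50773815/1174) = 1/(37661257/1174) = 1174/37661257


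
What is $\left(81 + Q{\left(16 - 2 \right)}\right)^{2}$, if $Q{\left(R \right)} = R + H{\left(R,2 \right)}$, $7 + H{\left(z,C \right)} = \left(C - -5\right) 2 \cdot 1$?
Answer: $10404$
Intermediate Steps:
$H{\left(z,C \right)} = 3 + 2 C$ ($H{\left(z,C \right)} = -7 + \left(C - -5\right) 2 \cdot 1 = -7 + \left(C + 5\right) 2 \cdot 1 = -7 + \left(5 + C\right) 2 \cdot 1 = -7 + \left(10 + 2 C\right) 1 = -7 + \left(10 + 2 C\right) = 3 + 2 C$)
$Q{\left(R \right)} = 7 + R$ ($Q{\left(R \right)} = R + \left(3 + 2 \cdot 2\right) = R + \left(3 + 4\right) = R + 7 = 7 + R$)
$\left(81 + Q{\left(16 - 2 \right)}\right)^{2} = \left(81 + \left(7 + \left(16 - 2\right)\right)\right)^{2} = \left(81 + \left(7 + 14\right)\right)^{2} = \left(81 + 21\right)^{2} = 102^{2} = 10404$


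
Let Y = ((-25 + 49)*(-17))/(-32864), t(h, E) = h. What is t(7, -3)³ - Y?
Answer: 1408993/4108 ≈ 342.99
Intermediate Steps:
Y = 51/4108 (Y = (24*(-17))*(-1/32864) = -408*(-1/32864) = 51/4108 ≈ 0.012415)
t(7, -3)³ - Y = 7³ - 1*51/4108 = 343 - 51/4108 = 1408993/4108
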